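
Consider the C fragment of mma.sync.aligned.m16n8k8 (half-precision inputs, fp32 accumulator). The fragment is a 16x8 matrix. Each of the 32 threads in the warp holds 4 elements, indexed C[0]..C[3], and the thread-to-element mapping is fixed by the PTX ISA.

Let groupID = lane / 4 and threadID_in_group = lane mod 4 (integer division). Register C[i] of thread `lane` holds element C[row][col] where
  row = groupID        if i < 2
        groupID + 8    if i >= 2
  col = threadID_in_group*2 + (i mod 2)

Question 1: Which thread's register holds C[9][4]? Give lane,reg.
6,2

r: 9->gid=1,r8=1  c: 4->tid=2,i&1=0
L=1*4+2=6  i=1*2+0=2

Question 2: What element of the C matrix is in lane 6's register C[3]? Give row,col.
6: grp=1,tig=2
[3] (1+8,2*2+1) = (9,5)

9,5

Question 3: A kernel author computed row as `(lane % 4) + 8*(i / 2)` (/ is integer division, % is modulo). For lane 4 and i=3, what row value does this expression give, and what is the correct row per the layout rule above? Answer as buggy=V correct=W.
`(lane % 4) + 8*(i / 2)`[4,3]⇒8
L=4⇒gr=4>>2=1, th=4&3=0
[3]⇒row 1+8=9  col 0·2+1=1
row: 8 vs 9

buggy=8 correct=9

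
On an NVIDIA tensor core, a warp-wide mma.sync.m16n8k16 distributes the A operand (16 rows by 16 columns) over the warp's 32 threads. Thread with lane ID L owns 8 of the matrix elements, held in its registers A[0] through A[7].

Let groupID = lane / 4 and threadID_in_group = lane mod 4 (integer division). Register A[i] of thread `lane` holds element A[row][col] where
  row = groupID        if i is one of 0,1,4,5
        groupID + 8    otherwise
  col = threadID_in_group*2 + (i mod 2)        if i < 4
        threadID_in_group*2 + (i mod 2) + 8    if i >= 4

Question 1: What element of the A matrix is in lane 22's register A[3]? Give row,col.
L=22⇒gr=22>>2=5, th=22&3=2
[3]⇒row 5+8=13  col 2·2+1+0=5

13,5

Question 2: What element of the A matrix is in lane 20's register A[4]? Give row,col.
lane 20->20/4=5, 20 mod 4=0
i=4  r:5+0->5  c:2·0+0+8->8

5,8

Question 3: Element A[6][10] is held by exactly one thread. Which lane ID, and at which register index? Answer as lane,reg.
r:6=>grp=6,rB=0  c:10=>cB=1,tig=1,lo=0
L=6*4+1=25  i=1*4+0*2+0=4

25,4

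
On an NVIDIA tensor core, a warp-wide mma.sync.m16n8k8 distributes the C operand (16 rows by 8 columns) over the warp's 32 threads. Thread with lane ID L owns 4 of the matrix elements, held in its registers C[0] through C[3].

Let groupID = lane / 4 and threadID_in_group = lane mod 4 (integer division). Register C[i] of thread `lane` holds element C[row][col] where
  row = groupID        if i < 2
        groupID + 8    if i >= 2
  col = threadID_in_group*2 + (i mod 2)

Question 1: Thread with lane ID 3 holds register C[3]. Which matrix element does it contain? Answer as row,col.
8,7

lane 3: g=0 (3/4), t=3 (3%4)
i=3: r=0+8=8, c=3*2+1=7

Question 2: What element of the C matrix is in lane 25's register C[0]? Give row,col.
lane 25: grp=6 (25/4), tig=1 (25%4)
i=0: r=6+0=6, c=1*2+0=2

6,2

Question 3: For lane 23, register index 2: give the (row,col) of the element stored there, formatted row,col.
13,6

lane 23->23/4=5, 23 mod 4=3
i=2  r:5+8->13  c:2·3+0->6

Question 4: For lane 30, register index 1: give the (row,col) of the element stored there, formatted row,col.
7,5

L=30⇒gr=30>>2=7, th=30&3=2
[1]⇒row 7+0=7  col 2·2+1=5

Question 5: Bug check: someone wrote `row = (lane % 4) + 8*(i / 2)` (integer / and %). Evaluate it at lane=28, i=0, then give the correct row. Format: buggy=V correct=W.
`(lane % 4) + 8*(i / 2)`[28,0]->0
lane 28->28/4=7, 28 mod 4=0
i=0  r:7+0->7  c:2·0+0->0
row: 0 vs 7

buggy=0 correct=7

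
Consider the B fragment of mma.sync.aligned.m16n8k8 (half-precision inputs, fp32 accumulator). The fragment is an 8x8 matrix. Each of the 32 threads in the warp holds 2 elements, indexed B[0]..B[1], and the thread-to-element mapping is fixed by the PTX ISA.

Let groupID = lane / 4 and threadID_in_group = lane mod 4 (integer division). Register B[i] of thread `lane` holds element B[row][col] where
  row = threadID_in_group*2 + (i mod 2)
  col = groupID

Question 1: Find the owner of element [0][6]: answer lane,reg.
24,0

c:6=>grp=6  r:0=>tig=0,lo=0
L=6*4+0=24  i=0=0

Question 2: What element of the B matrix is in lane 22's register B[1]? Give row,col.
5,5

lane 22: gid=5 (22/4), tid=2 (22%4)
i=1: r=2*2+1=5, c=gid=5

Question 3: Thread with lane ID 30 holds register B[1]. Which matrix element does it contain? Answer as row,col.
5,7

lane 30: g=7 (30/4), t=2 (30%4)
i=1: r=2*2+1=5, c=g=7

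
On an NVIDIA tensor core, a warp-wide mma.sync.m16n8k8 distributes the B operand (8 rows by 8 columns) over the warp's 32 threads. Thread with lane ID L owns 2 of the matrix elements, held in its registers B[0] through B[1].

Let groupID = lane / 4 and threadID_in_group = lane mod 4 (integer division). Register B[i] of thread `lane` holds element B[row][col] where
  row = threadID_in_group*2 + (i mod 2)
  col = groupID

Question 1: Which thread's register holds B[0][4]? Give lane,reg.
c=4⇒gr=4  r=0⇒th=0,odd=0
L=4*4+0=16  i=0=0

16,0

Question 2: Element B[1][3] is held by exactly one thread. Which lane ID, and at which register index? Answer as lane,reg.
c: 3->gid=3  r: 1->tid=0,i&1=1
L=3*4+0=12  i=1=1

12,1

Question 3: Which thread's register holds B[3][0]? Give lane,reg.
c=0⇒gr=0  r=3⇒th=1,odd=1
L=0*4+1=1  i=1=1

1,1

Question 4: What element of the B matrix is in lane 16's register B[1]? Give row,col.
L=16->gid=16>>2=4, tid=16&3=0
[1]->row 0·2+1=1  col gid=4

1,4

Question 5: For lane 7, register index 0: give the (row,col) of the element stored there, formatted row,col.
lane 7: gr=1 (7/4), th=3 (7%4)
i=0: r=3*2+0=6, c=gr=1

6,1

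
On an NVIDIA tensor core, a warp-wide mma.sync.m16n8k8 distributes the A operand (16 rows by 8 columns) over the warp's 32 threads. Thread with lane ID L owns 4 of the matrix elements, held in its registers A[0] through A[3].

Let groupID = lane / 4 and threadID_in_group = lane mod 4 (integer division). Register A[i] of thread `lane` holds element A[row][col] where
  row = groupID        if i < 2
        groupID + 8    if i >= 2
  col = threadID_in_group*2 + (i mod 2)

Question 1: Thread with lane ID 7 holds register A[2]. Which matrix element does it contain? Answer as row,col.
L=7⇒gr=7>>2=1, th=7&3=3
[2]⇒row 1+8=9  col 3·2+0=6

9,6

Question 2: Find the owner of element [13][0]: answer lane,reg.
20,2

r=13⇒gr=5,Rb=1  c=0⇒th=0,odd=0
L=5*4+0=20  i=1*2+0=2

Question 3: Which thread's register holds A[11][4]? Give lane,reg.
14,2

r=11→G=3,rhi=1  c=4→T=2,p=0
L=3*4+2=14  i=1*2+0=2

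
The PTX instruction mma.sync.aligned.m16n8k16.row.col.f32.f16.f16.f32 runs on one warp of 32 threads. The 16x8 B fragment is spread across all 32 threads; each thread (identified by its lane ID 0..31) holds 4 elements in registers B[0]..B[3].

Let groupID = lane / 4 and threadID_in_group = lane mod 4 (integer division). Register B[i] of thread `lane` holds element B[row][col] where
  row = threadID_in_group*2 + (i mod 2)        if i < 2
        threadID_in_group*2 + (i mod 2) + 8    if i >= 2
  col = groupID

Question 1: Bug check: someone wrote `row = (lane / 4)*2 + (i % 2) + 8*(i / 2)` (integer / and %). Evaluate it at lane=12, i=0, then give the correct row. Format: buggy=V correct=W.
buggy=6 correct=0

`(lane / 4)*2 + (i % 2) + 8*(i / 2)`[12,0]→6
lane 12: G=3 (12/4), T=0 (12%4)
i=0: r=0*2+0+0=0, c=G=3
row: 6 vs 0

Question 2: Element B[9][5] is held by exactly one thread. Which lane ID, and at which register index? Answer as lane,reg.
20,3

c=5→G=5  r=9→rhi=1,T=0,p=1
L=5*4+0=20  i=1*2+1=3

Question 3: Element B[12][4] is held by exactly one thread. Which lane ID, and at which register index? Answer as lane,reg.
18,2

c=4⇒gr=4  r=12⇒Rb=1,th=2,odd=0
L=4*4+2=18  i=1*2+0=2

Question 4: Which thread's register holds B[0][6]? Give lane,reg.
c: 6->gid=6  r: 0->r8=0,tid=0,i&1=0
L=6*4+0=24  i=0*2+0=0

24,0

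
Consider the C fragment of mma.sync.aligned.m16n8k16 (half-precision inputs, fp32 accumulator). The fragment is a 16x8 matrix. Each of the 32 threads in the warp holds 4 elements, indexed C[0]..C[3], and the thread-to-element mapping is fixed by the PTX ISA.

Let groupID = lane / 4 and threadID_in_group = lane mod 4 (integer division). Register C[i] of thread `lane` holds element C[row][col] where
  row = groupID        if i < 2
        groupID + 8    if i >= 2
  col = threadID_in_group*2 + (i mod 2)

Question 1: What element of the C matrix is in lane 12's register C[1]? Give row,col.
12: grp=3,tig=0
[1] (3+0,0*2+1) = (3,1)

3,1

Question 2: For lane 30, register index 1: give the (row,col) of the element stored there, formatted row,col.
30: gid=7,tid=2
[1] (7+0,2*2+1) = (7,5)

7,5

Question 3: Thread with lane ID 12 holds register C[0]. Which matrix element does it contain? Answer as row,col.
3,0

lane 12→12/4=3, 12 mod 4=0
i=0  r:3+0→3  c:2·0+0→0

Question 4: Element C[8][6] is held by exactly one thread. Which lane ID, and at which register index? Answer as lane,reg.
r: 8->gid=0,r8=1  c: 6->tid=3,i&1=0
L=0*4+3=3  i=1*2+0=2

3,2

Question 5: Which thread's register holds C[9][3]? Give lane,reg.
r: 9->gid=1,r8=1  c: 3->tid=1,i&1=1
L=1*4+1=5  i=1*2+1=3

5,3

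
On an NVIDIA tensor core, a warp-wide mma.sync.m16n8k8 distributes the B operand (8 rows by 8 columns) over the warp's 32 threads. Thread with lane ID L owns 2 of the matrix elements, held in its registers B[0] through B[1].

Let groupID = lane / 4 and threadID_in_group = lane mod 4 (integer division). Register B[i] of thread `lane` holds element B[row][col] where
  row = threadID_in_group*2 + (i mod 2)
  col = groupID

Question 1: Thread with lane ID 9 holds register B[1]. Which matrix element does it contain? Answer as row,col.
3,2

lane 9: gid=2 (9/4), tid=1 (9%4)
i=1: r=1*2+1=3, c=gid=2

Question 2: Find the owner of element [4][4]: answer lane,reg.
c:4=>grp=4  r:4=>tig=2,lo=0
L=4*4+2=18  i=0=0

18,0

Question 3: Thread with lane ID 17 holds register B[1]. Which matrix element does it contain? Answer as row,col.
3,4

L=17->gid=17>>2=4, tid=17&3=1
[1]->row 1·2+1=3  col gid=4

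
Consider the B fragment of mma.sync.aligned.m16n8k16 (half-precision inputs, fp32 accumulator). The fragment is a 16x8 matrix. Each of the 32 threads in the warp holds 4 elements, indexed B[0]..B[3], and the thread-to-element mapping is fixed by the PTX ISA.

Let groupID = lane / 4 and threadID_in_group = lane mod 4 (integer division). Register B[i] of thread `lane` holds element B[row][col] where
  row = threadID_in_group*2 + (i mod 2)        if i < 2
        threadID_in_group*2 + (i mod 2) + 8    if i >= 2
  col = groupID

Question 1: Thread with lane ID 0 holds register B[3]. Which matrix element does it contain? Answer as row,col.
lane 0=>0/4=0, 0 mod 4=0
i=3  r:2·0+1+8=>9  c:0

9,0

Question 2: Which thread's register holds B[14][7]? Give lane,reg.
c: 7->gid=7  r: 14->r8=1,tid=3,i&1=0
L=7*4+3=31  i=1*2+0=2

31,2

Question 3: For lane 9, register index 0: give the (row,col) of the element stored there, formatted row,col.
2,2

lane 9->9/4=2, 9 mod 4=1
i=0  r:2·1+0+0->2  c:2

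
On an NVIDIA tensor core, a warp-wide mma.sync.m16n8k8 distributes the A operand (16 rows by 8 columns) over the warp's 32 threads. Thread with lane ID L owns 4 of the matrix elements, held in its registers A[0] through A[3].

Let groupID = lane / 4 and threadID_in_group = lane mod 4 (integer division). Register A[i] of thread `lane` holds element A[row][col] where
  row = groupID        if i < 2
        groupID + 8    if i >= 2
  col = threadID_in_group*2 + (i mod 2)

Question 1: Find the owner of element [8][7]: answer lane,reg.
3,3

r: 8->gid=0,r8=1  c: 7->tid=3,i&1=1
L=0*4+3=3  i=1*2+1=3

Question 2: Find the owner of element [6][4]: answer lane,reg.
r=6→G=6,rhi=0  c=4→T=2,p=0
L=6*4+2=26  i=0*2+0=0

26,0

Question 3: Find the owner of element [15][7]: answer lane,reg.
r=15->g=7,rb=1  c=7->t=3,b0=1
L=7*4+3=31  i=1*2+1=3

31,3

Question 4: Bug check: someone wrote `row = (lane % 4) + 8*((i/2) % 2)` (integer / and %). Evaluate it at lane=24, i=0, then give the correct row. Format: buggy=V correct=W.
buggy=0 correct=6

`(lane % 4) + 8*((i/2) % 2)`[24,0]->0
lane 24->24/4=6, 24 mod 4=0
i=0  r:6+0->6  c:2·0+0->0
row: 0 vs 6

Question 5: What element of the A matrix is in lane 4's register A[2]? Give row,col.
9,0

lane 4: grp=1 (4/4), tig=0 (4%4)
i=2: r=1+8=9, c=0*2+0=0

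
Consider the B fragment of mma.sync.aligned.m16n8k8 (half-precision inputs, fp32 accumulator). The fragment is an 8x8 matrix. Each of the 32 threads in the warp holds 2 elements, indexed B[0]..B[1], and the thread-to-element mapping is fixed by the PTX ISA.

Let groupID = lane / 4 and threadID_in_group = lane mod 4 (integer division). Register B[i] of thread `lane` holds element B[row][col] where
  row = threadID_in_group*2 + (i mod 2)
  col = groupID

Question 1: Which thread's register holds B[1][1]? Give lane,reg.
c=1⇒gr=1  r=1⇒th=0,odd=1
L=1*4+0=4  i=1=1

4,1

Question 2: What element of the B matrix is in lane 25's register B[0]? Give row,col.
2,6

25: gid=6,tid=1
[0] (1*2+0,6) = (2,6)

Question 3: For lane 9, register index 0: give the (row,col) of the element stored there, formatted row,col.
2,2

lane 9->9/4=2, 9 mod 4=1
i=0  r:2·1+0->2  c:2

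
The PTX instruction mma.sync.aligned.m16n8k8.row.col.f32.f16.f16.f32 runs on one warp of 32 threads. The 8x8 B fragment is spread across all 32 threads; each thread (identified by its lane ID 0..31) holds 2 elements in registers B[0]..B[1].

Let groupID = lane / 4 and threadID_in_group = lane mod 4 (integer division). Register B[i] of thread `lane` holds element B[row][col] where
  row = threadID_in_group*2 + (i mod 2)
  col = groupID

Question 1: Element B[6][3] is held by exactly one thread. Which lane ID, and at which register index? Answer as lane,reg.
c=3->g=3  r=6->t=3,b0=0
L=3*4+3=15  i=0=0

15,0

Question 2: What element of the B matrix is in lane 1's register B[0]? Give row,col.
2,0

lane 1: gid=0 (1/4), tid=1 (1%4)
i=0: r=1*2+0=2, c=gid=0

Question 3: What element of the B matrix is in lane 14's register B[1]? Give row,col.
14: gr=3,th=2
[1] (2*2+1,3) = (5,3)

5,3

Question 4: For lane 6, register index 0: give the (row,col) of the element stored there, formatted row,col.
4,1

lane 6→6/4=1, 6 mod 4=2
i=0  r:2·2+0→4  c:1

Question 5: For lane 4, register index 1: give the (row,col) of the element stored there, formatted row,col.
lane 4->4/4=1, 4 mod 4=0
i=1  r:2·0+1->1  c:1

1,1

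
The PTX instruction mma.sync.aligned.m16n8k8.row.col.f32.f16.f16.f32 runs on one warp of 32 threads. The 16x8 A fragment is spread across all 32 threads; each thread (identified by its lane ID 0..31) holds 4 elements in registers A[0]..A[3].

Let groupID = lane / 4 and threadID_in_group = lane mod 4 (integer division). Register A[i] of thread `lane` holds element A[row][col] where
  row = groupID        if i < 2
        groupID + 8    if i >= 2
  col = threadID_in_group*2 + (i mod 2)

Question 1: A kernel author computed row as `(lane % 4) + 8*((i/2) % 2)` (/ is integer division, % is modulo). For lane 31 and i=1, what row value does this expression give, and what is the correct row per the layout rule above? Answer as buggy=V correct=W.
buggy=3 correct=7

`(lane % 4) + 8*((i/2) % 2)`[31,1]=>3
L=31=>grp=31>>2=7, tig=31&3=3
[1]=>row 7+0=7  col 3·2+1=7
row: 3 vs 7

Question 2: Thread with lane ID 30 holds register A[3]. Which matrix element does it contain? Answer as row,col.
lane 30: gr=7 (30/4), th=2 (30%4)
i=3: r=7+8=15, c=2*2+1=5

15,5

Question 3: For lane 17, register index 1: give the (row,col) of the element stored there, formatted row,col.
4,3

lane 17: grp=4 (17/4), tig=1 (17%4)
i=1: r=4+0=4, c=1*2+1=3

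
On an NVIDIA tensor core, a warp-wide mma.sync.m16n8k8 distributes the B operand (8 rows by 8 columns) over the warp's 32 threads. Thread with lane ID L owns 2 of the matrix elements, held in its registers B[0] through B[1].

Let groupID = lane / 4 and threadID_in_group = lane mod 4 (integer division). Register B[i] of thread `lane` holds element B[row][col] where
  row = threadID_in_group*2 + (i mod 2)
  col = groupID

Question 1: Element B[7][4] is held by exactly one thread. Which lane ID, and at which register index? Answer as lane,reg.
c:4=>grp=4  r:7=>tig=3,lo=1
L=4*4+3=19  i=1=1

19,1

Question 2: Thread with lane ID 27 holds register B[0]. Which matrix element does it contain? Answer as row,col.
6,6

27: G=6,T=3
[0] (3*2+0,6) = (6,6)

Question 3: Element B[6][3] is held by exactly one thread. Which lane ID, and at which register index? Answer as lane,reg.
15,0

c=3->g=3  r=6->t=3,b0=0
L=3*4+3=15  i=0=0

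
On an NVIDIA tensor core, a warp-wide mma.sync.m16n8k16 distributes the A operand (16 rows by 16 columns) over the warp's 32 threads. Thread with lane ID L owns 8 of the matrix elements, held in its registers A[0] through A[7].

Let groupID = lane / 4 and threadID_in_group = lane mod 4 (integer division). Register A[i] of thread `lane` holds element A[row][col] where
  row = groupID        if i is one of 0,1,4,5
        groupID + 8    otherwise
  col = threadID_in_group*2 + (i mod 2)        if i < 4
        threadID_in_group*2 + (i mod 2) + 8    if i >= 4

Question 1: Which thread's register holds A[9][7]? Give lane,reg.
7,3

r:9=>grp=1,rB=1  c:7=>cB=0,tig=3,lo=1
L=1*4+3=7  i=0*4+1*2+1=3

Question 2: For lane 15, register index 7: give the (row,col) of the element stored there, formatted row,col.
lane 15⇒15/4=3, 15 mod 4=3
i=7  r:3+8⇒11  c:2·3+1+8⇒15

11,15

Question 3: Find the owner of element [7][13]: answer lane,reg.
r=7⇒gr=7,Rb=0  c=13⇒Cb=1,th=2,odd=1
L=7*4+2=30  i=1*4+0*2+1=5

30,5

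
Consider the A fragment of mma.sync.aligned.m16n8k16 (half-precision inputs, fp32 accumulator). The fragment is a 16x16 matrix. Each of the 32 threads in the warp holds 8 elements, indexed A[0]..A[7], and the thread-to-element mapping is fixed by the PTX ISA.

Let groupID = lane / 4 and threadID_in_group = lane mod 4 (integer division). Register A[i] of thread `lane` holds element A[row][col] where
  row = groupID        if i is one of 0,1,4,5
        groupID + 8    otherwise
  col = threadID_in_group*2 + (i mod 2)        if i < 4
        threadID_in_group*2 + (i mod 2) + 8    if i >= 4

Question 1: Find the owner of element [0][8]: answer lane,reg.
r: 0->gid=0,r8=0  c: 8->c8=1,tid=0,i&1=0
L=0*4+0=0  i=1*4+0*2+0=4

0,4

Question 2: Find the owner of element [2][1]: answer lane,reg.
r: 2->gid=2,r8=0  c: 1->c8=0,tid=0,i&1=1
L=2*4+0=8  i=0*4+0*2+1=1

8,1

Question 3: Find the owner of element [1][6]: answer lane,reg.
7,0

r: 1->gid=1,r8=0  c: 6->c8=0,tid=3,i&1=0
L=1*4+3=7  i=0*4+0*2+0=0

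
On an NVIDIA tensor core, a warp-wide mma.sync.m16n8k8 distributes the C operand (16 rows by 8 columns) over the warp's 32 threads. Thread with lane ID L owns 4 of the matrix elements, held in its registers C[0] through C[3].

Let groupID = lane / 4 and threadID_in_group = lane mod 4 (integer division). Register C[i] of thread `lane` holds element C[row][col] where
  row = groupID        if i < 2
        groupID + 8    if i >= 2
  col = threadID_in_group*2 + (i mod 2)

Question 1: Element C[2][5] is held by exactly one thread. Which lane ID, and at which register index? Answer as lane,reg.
10,1

r=2⇒gr=2,Rb=0  c=5⇒th=2,odd=1
L=2*4+2=10  i=0*2+1=1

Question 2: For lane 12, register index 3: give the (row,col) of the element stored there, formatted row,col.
L=12->gid=12>>2=3, tid=12&3=0
[3]->row 3+8=11  col 0·2+1=1

11,1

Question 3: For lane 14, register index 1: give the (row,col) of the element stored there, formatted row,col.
3,5

lane 14⇒14/4=3, 14 mod 4=2
i=1  r:3+0⇒3  c:2·2+1⇒5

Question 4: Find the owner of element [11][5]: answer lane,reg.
r:11=>grp=3,rB=1  c:5=>tig=2,lo=1
L=3*4+2=14  i=1*2+1=3

14,3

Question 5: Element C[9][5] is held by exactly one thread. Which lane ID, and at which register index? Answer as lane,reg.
6,3

r=9->g=1,rb=1  c=5->t=2,b0=1
L=1*4+2=6  i=1*2+1=3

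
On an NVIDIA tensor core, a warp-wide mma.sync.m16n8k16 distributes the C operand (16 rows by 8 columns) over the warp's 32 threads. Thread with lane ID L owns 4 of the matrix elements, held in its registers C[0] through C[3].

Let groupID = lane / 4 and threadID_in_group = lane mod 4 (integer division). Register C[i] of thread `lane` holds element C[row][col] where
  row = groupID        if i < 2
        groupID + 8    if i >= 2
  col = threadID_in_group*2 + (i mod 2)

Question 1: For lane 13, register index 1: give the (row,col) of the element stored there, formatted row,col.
lane 13=>13/4=3, 13 mod 4=1
i=1  r:3+0=>3  c:2·1+1=>3

3,3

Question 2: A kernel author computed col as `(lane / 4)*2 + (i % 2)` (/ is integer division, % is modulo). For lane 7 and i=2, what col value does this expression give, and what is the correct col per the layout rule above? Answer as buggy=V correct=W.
buggy=2 correct=6

`(lane / 4)*2 + (i % 2)`[7,2]->2
L=7->g=7>>2=1, t=7&3=3
[2]->row 1+8=9  col 3·2+0=6
col: 2 vs 6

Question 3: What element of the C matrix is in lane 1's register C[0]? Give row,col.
lane 1: gr=0 (1/4), th=1 (1%4)
i=0: r=0+0=0, c=1*2+0=2

0,2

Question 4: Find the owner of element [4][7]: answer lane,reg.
19,1

r=4→G=4,rhi=0  c=7→T=3,p=1
L=4*4+3=19  i=0*2+1=1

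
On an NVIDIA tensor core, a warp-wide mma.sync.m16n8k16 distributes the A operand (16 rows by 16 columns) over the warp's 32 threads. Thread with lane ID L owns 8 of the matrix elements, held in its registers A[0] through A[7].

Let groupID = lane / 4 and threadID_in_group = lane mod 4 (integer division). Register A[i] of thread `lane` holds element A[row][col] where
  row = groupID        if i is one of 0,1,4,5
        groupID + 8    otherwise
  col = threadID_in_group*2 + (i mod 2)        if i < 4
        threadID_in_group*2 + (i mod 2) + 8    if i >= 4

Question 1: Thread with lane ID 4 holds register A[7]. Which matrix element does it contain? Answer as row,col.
L=4->g=4>>2=1, t=4&3=0
[7]->row 1+8=9  col 0·2+1+8=9

9,9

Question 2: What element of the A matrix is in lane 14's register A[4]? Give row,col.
3,12

lane 14: gr=3 (14/4), th=2 (14%4)
i=4: r=3+0=3, c=2*2+0+8=12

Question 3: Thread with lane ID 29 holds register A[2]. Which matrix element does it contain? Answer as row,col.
15,2

29: g=7,t=1
[2] (7+8,1*2+0+0) = (15,2)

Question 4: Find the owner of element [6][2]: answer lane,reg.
r=6->g=6,rb=0  c=2->cb=0,t=1,b0=0
L=6*4+1=25  i=0*4+0*2+0=0

25,0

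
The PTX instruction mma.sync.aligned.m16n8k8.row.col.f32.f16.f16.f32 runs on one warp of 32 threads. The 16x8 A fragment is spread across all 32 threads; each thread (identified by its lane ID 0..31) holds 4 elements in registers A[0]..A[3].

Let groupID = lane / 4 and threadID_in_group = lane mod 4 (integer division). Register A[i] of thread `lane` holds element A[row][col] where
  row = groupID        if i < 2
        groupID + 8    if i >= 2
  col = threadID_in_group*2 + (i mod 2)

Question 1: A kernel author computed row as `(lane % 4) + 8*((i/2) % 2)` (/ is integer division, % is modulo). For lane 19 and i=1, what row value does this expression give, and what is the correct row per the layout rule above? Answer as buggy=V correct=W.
buggy=3 correct=4

`(lane % 4) + 8*((i/2) % 2)`[19,1]->3
lane 19->19/4=4, 19 mod 4=3
i=1  r:4+0->4  c:2·3+1->7
row: 3 vs 4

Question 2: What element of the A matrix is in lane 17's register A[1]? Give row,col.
4,3

17: gr=4,th=1
[1] (4+0,1*2+1) = (4,3)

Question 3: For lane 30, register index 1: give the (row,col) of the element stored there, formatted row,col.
7,5

lane 30: gr=7 (30/4), th=2 (30%4)
i=1: r=7+0=7, c=2*2+1=5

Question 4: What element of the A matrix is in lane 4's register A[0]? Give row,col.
1,0

lane 4: gr=1 (4/4), th=0 (4%4)
i=0: r=1+0=1, c=0*2+0=0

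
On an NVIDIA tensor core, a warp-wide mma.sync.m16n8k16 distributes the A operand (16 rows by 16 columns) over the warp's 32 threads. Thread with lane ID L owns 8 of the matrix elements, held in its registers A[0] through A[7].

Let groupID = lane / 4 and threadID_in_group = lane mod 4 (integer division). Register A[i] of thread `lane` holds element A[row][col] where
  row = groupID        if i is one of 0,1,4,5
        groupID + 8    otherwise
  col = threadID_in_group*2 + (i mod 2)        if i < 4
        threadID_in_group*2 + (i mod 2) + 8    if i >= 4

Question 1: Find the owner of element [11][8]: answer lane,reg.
12,6

r: 11->gid=3,r8=1  c: 8->c8=1,tid=0,i&1=0
L=3*4+0=12  i=1*4+1*2+0=6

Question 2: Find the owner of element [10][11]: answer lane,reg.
r: 10->gid=2,r8=1  c: 11->c8=1,tid=1,i&1=1
L=2*4+1=9  i=1*4+1*2+1=7

9,7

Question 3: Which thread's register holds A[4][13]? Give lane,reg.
r=4->g=4,rb=0  c=13->cb=1,t=2,b0=1
L=4*4+2=18  i=1*4+0*2+1=5

18,5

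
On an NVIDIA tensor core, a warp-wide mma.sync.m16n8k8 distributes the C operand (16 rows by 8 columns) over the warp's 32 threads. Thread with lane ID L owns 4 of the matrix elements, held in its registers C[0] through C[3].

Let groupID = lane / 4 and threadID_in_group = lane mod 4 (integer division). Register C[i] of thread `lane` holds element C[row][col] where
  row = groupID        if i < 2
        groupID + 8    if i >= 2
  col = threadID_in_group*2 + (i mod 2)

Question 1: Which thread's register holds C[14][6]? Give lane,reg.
27,2

r: 14->gid=6,r8=1  c: 6->tid=3,i&1=0
L=6*4+3=27  i=1*2+0=2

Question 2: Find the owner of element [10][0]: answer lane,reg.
8,2

r:10=>grp=2,rB=1  c:0=>tig=0,lo=0
L=2*4+0=8  i=1*2+0=2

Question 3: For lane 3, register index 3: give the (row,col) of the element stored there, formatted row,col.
8,7

L=3=>grp=3>>2=0, tig=3&3=3
[3]=>row 0+8=8  col 3·2+1=7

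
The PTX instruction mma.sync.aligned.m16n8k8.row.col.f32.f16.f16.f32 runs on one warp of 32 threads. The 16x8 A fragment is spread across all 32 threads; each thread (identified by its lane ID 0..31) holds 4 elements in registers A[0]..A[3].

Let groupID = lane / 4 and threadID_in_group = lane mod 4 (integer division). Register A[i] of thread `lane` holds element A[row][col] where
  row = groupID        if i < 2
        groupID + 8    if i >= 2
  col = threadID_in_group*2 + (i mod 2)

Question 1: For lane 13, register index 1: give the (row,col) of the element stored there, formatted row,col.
3,3

lane 13->13/4=3, 13 mod 4=1
i=1  r:3+0->3  c:2·1+1->3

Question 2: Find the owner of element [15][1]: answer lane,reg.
r:15=>grp=7,rB=1  c:1=>tig=0,lo=1
L=7*4+0=28  i=1*2+1=3

28,3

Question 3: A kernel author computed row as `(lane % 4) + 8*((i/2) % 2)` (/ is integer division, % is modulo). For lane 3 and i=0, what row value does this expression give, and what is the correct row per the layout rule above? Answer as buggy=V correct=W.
`(lane % 4) + 8*((i/2) % 2)`[3,0]->3
lane 3: gid=0 (3/4), tid=3 (3%4)
i=0: r=0+0=0, c=3*2+0=6
row: 3 vs 0

buggy=3 correct=0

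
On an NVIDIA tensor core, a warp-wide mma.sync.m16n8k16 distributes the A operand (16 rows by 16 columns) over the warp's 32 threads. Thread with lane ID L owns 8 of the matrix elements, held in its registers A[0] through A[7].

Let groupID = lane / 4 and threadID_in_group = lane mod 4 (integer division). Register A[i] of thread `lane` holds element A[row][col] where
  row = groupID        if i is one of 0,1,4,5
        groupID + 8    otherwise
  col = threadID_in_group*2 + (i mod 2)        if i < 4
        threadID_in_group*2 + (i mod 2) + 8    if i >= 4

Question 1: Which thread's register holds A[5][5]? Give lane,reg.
r=5→G=5,rhi=0  c=5→chi=0,T=2,p=1
L=5*4+2=22  i=0*4+0*2+1=1

22,1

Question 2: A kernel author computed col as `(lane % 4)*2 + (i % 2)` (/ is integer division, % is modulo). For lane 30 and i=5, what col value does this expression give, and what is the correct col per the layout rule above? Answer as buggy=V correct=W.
buggy=5 correct=13

`(lane % 4)*2 + (i % 2)`[30,5]→5
lane 30→30/4=7, 30 mod 4=2
i=5  r:7+0→7  c:2·2+1+8→13
col: 5 vs 13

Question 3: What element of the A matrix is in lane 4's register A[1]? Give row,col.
L=4->g=4>>2=1, t=4&3=0
[1]->row 1+0=1  col 0·2+1+0=1

1,1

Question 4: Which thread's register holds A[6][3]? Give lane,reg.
r=6→G=6,rhi=0  c=3→chi=0,T=1,p=1
L=6*4+1=25  i=0*4+0*2+1=1

25,1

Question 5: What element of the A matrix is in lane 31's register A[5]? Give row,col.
7,15

L=31->g=31>>2=7, t=31&3=3
[5]->row 7+0=7  col 3·2+1+8=15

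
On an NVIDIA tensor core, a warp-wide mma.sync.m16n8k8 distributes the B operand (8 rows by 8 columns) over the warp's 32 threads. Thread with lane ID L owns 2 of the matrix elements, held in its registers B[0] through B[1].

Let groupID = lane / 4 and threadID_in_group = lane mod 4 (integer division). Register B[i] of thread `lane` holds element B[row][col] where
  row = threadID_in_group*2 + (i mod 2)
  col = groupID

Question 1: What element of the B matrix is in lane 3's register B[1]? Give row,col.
lane 3⇒3/4=0, 3 mod 4=3
i=1  r:2·3+1⇒7  c:0

7,0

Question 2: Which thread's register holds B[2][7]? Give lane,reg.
29,0

c=7→G=7  r=2→T=1,p=0
L=7*4+1=29  i=0=0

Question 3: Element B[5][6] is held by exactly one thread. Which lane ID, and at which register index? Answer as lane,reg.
c: 6->gid=6  r: 5->tid=2,i&1=1
L=6*4+2=26  i=1=1

26,1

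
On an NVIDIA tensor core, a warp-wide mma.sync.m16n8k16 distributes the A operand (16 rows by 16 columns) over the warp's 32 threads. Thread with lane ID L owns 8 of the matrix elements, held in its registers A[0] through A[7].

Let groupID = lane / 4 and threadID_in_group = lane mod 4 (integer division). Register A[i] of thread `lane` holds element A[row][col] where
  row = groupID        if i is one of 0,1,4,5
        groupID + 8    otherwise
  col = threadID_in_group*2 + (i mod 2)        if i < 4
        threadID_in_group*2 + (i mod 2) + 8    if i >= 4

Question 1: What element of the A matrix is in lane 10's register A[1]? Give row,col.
2,5

L=10⇒gr=10>>2=2, th=10&3=2
[1]⇒row 2+0=2  col 2·2+1+0=5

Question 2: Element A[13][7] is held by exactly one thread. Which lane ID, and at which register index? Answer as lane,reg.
r=13⇒gr=5,Rb=1  c=7⇒Cb=0,th=3,odd=1
L=5*4+3=23  i=0*4+1*2+1=3

23,3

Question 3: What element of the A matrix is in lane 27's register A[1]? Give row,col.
lane 27->27/4=6, 27 mod 4=3
i=1  r:6+0->6  c:2·3+1+0->7

6,7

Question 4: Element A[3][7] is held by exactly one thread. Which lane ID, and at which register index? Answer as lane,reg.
r: 3->gid=3,r8=0  c: 7->c8=0,tid=3,i&1=1
L=3*4+3=15  i=0*4+0*2+1=1

15,1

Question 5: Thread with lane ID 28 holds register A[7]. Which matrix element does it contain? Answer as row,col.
15,9

28: G=7,T=0
[7] (7+8,0*2+1+8) = (15,9)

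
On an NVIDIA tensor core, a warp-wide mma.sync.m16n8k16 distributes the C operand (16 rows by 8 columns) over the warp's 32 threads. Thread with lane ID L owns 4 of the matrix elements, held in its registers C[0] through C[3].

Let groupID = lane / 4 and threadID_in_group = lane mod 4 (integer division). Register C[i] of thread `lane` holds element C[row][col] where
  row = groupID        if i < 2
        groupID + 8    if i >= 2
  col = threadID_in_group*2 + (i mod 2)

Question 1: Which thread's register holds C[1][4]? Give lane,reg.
r: 1->gid=1,r8=0  c: 4->tid=2,i&1=0
L=1*4+2=6  i=0*2+0=0

6,0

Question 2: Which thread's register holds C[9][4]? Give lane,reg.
r=9->g=1,rb=1  c=4->t=2,b0=0
L=1*4+2=6  i=1*2+0=2

6,2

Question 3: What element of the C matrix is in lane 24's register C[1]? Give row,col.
6,1

24: grp=6,tig=0
[1] (6+0,0*2+1) = (6,1)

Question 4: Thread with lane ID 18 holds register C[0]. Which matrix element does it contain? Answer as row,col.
4,4

18: gid=4,tid=2
[0] (4+0,2*2+0) = (4,4)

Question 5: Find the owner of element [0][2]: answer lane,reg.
r=0⇒gr=0,Rb=0  c=2⇒th=1,odd=0
L=0*4+1=1  i=0*2+0=0

1,0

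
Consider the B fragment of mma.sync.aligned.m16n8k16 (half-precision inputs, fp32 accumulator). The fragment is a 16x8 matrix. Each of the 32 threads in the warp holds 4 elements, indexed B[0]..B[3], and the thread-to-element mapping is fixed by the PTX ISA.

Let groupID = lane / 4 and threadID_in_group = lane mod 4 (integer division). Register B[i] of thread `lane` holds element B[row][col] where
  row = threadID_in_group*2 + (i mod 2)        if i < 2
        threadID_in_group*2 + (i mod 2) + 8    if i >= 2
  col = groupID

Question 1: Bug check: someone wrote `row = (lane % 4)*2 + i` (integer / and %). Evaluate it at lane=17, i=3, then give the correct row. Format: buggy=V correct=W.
buggy=5 correct=11

`(lane % 4)*2 + i`[17,3]⇒5
17: gr=4,th=1
[3] (1*2+1+8,4) = (11,4)
row: 5 vs 11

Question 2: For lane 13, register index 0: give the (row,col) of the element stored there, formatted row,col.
13: gid=3,tid=1
[0] (1*2+0+0,3) = (2,3)

2,3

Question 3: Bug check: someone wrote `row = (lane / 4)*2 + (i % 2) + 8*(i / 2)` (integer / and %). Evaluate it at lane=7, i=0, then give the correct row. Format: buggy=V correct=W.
buggy=2 correct=6

`(lane / 4)*2 + (i % 2) + 8*(i / 2)`[7,0]=>2
lane 7: grp=1 (7/4), tig=3 (7%4)
i=0: r=3*2+0+0=6, c=grp=1
row: 2 vs 6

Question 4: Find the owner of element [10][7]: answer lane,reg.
c=7->g=7  r=10->rb=1,t=1,b0=0
L=7*4+1=29  i=1*2+0=2

29,2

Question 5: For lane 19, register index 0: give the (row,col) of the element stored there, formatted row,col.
lane 19→19/4=4, 19 mod 4=3
i=0  r:2·3+0+0→6  c:4

6,4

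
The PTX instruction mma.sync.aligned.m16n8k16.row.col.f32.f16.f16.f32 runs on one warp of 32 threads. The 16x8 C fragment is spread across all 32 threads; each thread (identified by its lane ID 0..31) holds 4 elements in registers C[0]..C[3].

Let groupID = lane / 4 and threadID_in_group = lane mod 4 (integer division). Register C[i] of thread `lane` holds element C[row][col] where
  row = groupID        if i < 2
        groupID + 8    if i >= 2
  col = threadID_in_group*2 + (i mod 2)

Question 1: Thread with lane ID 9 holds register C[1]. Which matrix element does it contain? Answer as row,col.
2,3

lane 9→9/4=2, 9 mod 4=1
i=1  r:2+0→2  c:2·1+1→3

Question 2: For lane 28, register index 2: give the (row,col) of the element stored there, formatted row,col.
15,0

lane 28: G=7 (28/4), T=0 (28%4)
i=2: r=7+8=15, c=0*2+0=0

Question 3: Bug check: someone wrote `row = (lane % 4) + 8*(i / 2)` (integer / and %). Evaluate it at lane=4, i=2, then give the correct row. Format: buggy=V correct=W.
`(lane % 4) + 8*(i / 2)`[4,2]⇒8
L=4⇒gr=4>>2=1, th=4&3=0
[2]⇒row 1+8=9  col 0·2+0=0
row: 8 vs 9

buggy=8 correct=9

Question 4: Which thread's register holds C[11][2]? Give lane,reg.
13,2

r=11⇒gr=3,Rb=1  c=2⇒th=1,odd=0
L=3*4+1=13  i=1*2+0=2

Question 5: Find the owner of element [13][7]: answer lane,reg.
23,3

r=13→G=5,rhi=1  c=7→T=3,p=1
L=5*4+3=23  i=1*2+1=3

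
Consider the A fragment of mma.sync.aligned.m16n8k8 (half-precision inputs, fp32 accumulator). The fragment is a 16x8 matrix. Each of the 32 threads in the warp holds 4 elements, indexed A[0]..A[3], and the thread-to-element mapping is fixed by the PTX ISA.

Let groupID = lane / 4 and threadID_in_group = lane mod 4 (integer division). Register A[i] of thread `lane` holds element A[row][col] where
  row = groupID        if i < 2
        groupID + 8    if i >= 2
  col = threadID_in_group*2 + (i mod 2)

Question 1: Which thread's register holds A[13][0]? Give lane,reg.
20,2

r:13=>grp=5,rB=1  c:0=>tig=0,lo=0
L=5*4+0=20  i=1*2+0=2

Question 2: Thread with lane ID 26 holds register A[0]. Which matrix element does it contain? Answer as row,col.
lane 26: g=6 (26/4), t=2 (26%4)
i=0: r=6+0=6, c=2*2+0=4

6,4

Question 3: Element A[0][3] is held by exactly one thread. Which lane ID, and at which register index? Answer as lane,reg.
1,1

r=0->g=0,rb=0  c=3->t=1,b0=1
L=0*4+1=1  i=0*2+1=1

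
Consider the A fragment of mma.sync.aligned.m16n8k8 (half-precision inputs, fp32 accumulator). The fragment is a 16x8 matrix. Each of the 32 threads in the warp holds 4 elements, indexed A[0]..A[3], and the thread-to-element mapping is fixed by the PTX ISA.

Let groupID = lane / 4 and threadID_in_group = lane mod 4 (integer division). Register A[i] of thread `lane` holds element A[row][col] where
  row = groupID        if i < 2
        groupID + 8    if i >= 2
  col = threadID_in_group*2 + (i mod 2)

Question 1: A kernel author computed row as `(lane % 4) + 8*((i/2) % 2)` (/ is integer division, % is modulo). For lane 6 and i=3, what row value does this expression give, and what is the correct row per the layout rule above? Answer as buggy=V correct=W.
`(lane % 4) + 8*((i/2) % 2)`[6,3]->10
L=6->gid=6>>2=1, tid=6&3=2
[3]->row 1+8=9  col 2·2+1=5
row: 10 vs 9

buggy=10 correct=9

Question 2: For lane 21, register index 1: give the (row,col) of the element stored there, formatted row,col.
5,3

21: grp=5,tig=1
[1] (5+0,1*2+1) = (5,3)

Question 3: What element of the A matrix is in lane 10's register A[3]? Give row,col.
10,5

10: g=2,t=2
[3] (2+8,2*2+1) = (10,5)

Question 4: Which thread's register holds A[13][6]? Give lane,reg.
r=13→G=5,rhi=1  c=6→T=3,p=0
L=5*4+3=23  i=1*2+0=2

23,2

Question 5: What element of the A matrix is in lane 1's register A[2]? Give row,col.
8,2

1: g=0,t=1
[2] (0+8,1*2+0) = (8,2)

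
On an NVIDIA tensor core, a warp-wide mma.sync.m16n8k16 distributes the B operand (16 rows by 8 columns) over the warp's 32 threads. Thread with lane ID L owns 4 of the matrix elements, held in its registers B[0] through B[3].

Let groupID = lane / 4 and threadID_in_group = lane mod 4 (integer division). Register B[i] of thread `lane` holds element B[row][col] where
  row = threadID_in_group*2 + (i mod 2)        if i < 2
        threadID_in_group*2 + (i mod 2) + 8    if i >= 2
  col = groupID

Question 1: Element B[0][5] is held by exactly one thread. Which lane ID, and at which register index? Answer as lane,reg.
20,0

c:5=>grp=5  r:0=>rB=0,tig=0,lo=0
L=5*4+0=20  i=0*2+0=0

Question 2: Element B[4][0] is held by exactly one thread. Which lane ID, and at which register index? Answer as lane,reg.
2,0

c: 0->gid=0  r: 4->r8=0,tid=2,i&1=0
L=0*4+2=2  i=0*2+0=0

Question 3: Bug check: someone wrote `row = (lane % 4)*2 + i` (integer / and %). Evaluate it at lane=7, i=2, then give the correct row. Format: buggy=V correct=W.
buggy=8 correct=14

`(lane % 4)*2 + i`[7,2]→8
7: G=1,T=3
[2] (3*2+0+8,1) = (14,1)
row: 8 vs 14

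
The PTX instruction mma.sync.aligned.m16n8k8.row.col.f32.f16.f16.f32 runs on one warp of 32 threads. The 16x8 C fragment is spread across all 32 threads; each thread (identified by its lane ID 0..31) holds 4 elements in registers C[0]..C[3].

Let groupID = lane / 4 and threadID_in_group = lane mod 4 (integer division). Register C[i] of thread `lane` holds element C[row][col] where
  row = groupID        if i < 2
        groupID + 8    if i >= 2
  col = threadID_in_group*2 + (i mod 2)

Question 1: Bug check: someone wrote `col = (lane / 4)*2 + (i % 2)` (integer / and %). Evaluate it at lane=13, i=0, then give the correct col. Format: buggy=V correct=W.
`(lane / 4)*2 + (i % 2)`[13,0]=>6
lane 13=>13/4=3, 13 mod 4=1
i=0  r:3+0=>3  c:2·1+0=>2
col: 6 vs 2

buggy=6 correct=2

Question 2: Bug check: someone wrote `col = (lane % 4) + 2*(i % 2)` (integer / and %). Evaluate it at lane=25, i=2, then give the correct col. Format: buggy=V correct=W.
`(lane % 4) + 2*(i % 2)`[25,2]→1
L=25→G=25>>2=6, T=25&3=1
[2]→row 6+8=14  col 1·2+0=2
col: 1 vs 2

buggy=1 correct=2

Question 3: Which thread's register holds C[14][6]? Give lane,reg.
27,2

r: 14->gid=6,r8=1  c: 6->tid=3,i&1=0
L=6*4+3=27  i=1*2+0=2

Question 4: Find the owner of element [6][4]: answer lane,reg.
r=6->g=6,rb=0  c=4->t=2,b0=0
L=6*4+2=26  i=0*2+0=0

26,0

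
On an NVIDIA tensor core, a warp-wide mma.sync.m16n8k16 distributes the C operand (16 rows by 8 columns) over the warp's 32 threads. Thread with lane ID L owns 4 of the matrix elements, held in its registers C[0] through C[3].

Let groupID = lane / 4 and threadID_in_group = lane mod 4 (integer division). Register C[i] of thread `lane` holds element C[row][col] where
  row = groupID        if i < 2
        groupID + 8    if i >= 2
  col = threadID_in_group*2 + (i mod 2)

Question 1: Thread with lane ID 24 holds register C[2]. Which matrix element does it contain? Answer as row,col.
24: grp=6,tig=0
[2] (6+8,0*2+0) = (14,0)

14,0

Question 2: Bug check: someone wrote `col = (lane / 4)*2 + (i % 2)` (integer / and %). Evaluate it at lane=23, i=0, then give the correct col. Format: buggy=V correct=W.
`(lane / 4)*2 + (i % 2)`[23,0]->10
lane 23: gid=5 (23/4), tid=3 (23%4)
i=0: r=5+0=5, c=3*2+0=6
col: 10 vs 6

buggy=10 correct=6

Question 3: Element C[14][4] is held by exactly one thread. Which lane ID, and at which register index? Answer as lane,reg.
r=14→G=6,rhi=1  c=4→T=2,p=0
L=6*4+2=26  i=1*2+0=2

26,2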